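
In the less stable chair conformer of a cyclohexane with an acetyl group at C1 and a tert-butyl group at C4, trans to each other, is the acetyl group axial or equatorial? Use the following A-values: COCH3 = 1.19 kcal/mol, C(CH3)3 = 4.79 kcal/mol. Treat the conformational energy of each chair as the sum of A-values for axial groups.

axial

C1 and C4 have opposite parity, so for the trans isomer the two substituents are e,e in one chair and a,a in the other.
Chair I (acetyl axial, tert-butyl axial): E = 5.98 kcal/mol.
Chair II (acetyl equatorial, tert-butyl equatorial): E = 0.00 kcal/mol.
Chair I is the less stable (higher-energy) conformer, and in that chair the acetyl group is axial.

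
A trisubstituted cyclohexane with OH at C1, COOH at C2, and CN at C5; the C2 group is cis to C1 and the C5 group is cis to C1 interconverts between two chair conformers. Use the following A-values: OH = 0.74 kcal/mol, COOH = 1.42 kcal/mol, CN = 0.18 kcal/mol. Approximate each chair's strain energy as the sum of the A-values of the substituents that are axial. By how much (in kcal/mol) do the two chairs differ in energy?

Chair I (hydroxyl axial, carboxyl equatorial, cyano axial): E = 0.92 kcal/mol.
Chair II (hydroxyl equatorial, carboxyl axial, cyano equatorial): E = 1.42 kcal/mol.
ΔE = 1.42 − 0.92 = 0.50 kcal/mol; chair I is more stable.

0.50 kcal/mol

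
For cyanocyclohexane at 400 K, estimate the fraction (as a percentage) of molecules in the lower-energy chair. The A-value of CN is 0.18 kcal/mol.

55.6%

One chair has the cyano group axial (E = 0.18 kcal/mol) and the other has it equatorial (E = 0).
ΔG = 0.18 kcal/mol between the two chairs.
K = exp(ΔG/RT) with R = 1.987×10⁻³ kcal mol⁻¹ K⁻¹ and T = 400 K gives K ≈ 1.25.
Fraction in the lower-energy chair = K/(K+1) = 55.6%.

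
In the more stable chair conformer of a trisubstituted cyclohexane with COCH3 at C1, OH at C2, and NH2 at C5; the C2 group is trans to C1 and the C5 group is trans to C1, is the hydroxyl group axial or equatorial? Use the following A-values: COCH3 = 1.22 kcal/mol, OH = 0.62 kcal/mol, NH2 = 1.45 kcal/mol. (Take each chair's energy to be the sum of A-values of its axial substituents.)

equatorial

Chair I (acetyl axial, hydroxyl axial, amino equatorial): E = 1.84 kcal/mol.
Chair II (acetyl equatorial, hydroxyl equatorial, amino axial): E = 1.45 kcal/mol.
Chair II is the more stable (lower-energy) conformer, and in that chair the hydroxyl group is equatorial.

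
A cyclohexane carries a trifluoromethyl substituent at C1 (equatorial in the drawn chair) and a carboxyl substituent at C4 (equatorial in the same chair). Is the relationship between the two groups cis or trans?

C1 and C4 have opposite parity, so their axial bonds point in opposite directions.
With opposite-parity carbons, two substituents on the same face are one axial and one equatorial; opposite faces give both axial or both equatorial.
Here the groups are equatorial/equatorial → opposite face → trans.

trans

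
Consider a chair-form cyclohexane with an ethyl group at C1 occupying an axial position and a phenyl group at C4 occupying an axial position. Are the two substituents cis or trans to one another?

C1 and C4 have opposite parity, so their axial bonds point in opposite directions.
With opposite-parity carbons, two substituents on the same face are one axial and one equatorial; opposite faces give both axial or both equatorial.
Here the groups are axial/axial → opposite face → trans.

trans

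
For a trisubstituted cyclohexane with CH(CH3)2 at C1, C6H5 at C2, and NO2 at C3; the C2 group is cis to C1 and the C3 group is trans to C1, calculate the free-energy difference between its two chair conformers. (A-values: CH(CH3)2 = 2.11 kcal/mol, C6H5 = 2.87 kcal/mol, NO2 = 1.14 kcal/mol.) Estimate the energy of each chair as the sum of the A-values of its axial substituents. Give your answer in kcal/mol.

1.90 kcal/mol

Chair I (isopropyl axial, phenyl equatorial, nitro equatorial): E = 2.11 kcal/mol.
Chair II (isopropyl equatorial, phenyl axial, nitro axial): E = 4.01 kcal/mol.
ΔE = 4.01 − 2.11 = 1.90 kcal/mol; chair I is more stable.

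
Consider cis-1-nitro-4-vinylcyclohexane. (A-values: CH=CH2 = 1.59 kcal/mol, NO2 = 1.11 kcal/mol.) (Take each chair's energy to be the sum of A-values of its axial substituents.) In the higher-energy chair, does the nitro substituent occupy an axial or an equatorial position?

C1 and C4 have opposite parity, so for the cis isomer the two substituents are one axial and one equatorial in each chair.
Chair I (vinyl axial, nitro equatorial): E = 1.59 kcal/mol.
Chair II (vinyl equatorial, nitro axial): E = 1.11 kcal/mol.
Chair I is the less stable (higher-energy) conformer, and in that chair the nitro group is equatorial.

equatorial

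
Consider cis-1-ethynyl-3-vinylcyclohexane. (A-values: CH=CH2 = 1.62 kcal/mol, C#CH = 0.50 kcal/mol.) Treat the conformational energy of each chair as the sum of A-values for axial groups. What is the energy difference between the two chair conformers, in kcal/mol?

C1 and C3 have the same parity, so for the cis isomer the two substituents are e,e in one chair and a,a in the other.
Chair I (vinyl axial, ethynyl axial): E = 2.12 kcal/mol.
Chair II (vinyl equatorial, ethynyl equatorial): E = 0.00 kcal/mol.
ΔE = 2.12 − 0.00 = 2.12 kcal/mol; chair II is more stable.

2.12 kcal/mol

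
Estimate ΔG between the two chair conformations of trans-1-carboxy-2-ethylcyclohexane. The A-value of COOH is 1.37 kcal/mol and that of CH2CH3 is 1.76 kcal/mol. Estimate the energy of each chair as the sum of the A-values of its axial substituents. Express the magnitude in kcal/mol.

C1 and C2 have opposite parity, so for the trans isomer the two substituents are e,e in one chair and a,a in the other.
Chair I (carboxyl axial, ethyl axial): E = 3.13 kcal/mol.
Chair II (carboxyl equatorial, ethyl equatorial): E = 0.00 kcal/mol.
ΔE = 3.13 − 0.00 = 3.13 kcal/mol; chair II is more stable.

3.13 kcal/mol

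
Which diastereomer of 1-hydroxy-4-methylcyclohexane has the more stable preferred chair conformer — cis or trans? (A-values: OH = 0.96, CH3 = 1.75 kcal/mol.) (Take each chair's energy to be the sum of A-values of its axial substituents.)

trans

At 1,4 positions (parity opposite): cis → (a,e or e,a); trans → (e,e or a,a).
Best chair for cis: E = 0.96 kcal/mol; best chair for trans: E = 0.00 kcal/mol.
The trans isomer is lower by 0.96 kcal/mol.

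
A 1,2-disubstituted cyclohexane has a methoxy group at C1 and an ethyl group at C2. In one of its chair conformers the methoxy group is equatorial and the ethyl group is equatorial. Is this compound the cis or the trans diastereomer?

C1 and C2 have opposite parity, so their axial bonds point in opposite directions.
With opposite-parity carbons, two substituents on the same face are one axial and one equatorial; opposite faces give both axial or both equatorial.
Here the groups are equatorial/equatorial → opposite face → trans.

trans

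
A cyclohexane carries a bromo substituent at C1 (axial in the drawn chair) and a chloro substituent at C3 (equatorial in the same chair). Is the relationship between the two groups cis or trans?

C1 and C3 have the same parity, so their axial bonds point in the same direction.
With same-parity carbons, two substituents on the same face are both axial or both equatorial; opposite faces give one of each.
Here the groups are axial/equatorial → opposite face → trans.

trans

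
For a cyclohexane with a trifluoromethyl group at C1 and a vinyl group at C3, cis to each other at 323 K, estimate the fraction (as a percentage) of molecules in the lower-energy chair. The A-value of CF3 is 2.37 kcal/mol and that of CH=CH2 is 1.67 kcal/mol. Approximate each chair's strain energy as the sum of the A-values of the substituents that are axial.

C1 and C3 have the same parity, so for the cis isomer the two substituents are e,e in one chair and a,a in the other.
Chair I (trifluoromethyl axial, vinyl axial): E = 4.04 kcal/mol; chair II (trifluoromethyl equatorial, vinyl equatorial): E = 0.00 kcal/mol.
ΔG = 4.04 kcal/mol between the two chairs.
K = exp(ΔG/RT) with R = 1.987×10⁻³ kcal mol⁻¹ K⁻¹ and T = 323 K gives K ≈ 542.
Fraction in the lower-energy chair = K/(K+1) = 99.8%.

99.8%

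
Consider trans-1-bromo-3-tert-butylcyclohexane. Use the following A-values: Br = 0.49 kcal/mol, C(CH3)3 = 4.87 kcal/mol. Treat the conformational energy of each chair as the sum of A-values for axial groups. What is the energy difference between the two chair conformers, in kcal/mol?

C1 and C3 have the same parity, so for the trans isomer the two substituents are one axial and one equatorial in each chair.
Chair I (bromo axial, tert-butyl equatorial): E = 0.49 kcal/mol.
Chair II (bromo equatorial, tert-butyl axial): E = 4.87 kcal/mol.
ΔE = 4.87 − 0.49 = 4.38 kcal/mol; chair I is more stable.

4.38 kcal/mol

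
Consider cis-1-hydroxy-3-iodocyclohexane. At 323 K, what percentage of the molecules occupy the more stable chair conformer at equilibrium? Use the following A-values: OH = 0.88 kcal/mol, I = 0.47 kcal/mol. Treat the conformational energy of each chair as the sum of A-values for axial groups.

C1 and C3 have the same parity, so for the cis isomer the two substituents are e,e in one chair and a,a in the other.
Chair I (hydroxyl axial, iodo axial): E = 1.35 kcal/mol; chair II (hydroxyl equatorial, iodo equatorial): E = 0.00 kcal/mol.
ΔG = 1.35 kcal/mol between the two chairs.
K = exp(ΔG/RT) with R = 1.987×10⁻³ kcal mol⁻¹ K⁻¹ and T = 323 K gives K ≈ 8.19.
Fraction in the lower-energy chair = K/(K+1) = 89.1%.

89.1%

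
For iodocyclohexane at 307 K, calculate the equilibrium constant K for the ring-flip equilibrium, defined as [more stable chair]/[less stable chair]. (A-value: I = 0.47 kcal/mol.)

K ≈ 2.16

One chair has the iodo group axial (E = 0.47 kcal/mol) and the other has it equatorial (E = 0).
ΔG = 0.47 kcal/mol between the two chairs.
K = exp(ΔG/RT) with R = 1.987×10⁻³ kcal mol⁻¹ K⁻¹ and T = 307 K gives K ≈ 2.16.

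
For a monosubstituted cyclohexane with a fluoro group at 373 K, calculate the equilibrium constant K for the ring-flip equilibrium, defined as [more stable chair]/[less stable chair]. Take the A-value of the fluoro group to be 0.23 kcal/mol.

One chair has the fluoro group axial (E = 0.23 kcal/mol) and the other has it equatorial (E = 0).
ΔG = 0.23 kcal/mol between the two chairs.
K = exp(ΔG/RT) with R = 1.987×10⁻³ kcal mol⁻¹ K⁻¹ and T = 373 K gives K ≈ 1.36.

K ≈ 1.36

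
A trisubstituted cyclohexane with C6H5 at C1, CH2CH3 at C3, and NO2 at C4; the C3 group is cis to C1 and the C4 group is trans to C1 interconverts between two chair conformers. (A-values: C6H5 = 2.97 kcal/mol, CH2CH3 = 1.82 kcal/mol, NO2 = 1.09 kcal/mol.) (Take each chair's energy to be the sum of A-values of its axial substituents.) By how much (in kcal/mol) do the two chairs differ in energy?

Chair I (phenyl axial, ethyl axial, nitro axial): E = 5.88 kcal/mol.
Chair II (phenyl equatorial, ethyl equatorial, nitro equatorial): E = 0.00 kcal/mol.
ΔE = 5.88 − 0.00 = 5.88 kcal/mol; chair II is more stable.

5.88 kcal/mol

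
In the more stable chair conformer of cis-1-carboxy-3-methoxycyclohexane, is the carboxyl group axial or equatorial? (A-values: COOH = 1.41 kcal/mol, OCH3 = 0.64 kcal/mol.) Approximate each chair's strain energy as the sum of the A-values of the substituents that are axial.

C1 and C3 have the same parity, so for the cis isomer the two substituents are e,e in one chair and a,a in the other.
Chair I (carboxyl axial, methoxy axial): E = 2.05 kcal/mol.
Chair II (carboxyl equatorial, methoxy equatorial): E = 0.00 kcal/mol.
Chair II is the more stable (lower-energy) conformer, and in that chair the carboxyl group is equatorial.

equatorial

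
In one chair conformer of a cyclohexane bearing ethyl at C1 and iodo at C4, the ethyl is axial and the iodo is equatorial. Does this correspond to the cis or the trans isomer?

C1 and C4 have opposite parity, so their axial bonds point in opposite directions.
With opposite-parity carbons, two substituents on the same face are one axial and one equatorial; opposite faces give both axial or both equatorial.
Here the groups are axial/equatorial → same face → cis.

cis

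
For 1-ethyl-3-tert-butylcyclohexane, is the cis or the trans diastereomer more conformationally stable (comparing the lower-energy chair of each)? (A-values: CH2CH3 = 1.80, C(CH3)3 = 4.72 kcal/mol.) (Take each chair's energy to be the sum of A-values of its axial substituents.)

cis

At 1,3 positions (parity same): cis → (e,e or a,a); trans → (a,e or e,a).
Best chair for cis: E = 0.00 kcal/mol; best chair for trans: E = 1.80 kcal/mol.
The cis isomer is lower by 1.80 kcal/mol.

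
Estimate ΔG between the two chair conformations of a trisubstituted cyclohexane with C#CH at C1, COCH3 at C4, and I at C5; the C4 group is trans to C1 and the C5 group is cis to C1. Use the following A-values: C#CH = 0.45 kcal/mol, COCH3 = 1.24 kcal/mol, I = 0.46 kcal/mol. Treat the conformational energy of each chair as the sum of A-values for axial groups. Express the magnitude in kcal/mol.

2.15 kcal/mol

Chair I (ethynyl axial, acetyl axial, iodo axial): E = 2.15 kcal/mol.
Chair II (ethynyl equatorial, acetyl equatorial, iodo equatorial): E = 0.00 kcal/mol.
ΔE = 2.15 − 0.00 = 2.15 kcal/mol; chair II is more stable.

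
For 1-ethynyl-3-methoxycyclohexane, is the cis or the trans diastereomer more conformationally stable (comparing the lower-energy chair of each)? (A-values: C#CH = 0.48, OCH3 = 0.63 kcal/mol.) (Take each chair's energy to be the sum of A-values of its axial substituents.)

At 1,3 positions (parity same): cis → (e,e or a,a); trans → (a,e or e,a).
Best chair for cis: E = 0.00 kcal/mol; best chair for trans: E = 0.48 kcal/mol.
The cis isomer is lower by 0.48 kcal/mol.

cis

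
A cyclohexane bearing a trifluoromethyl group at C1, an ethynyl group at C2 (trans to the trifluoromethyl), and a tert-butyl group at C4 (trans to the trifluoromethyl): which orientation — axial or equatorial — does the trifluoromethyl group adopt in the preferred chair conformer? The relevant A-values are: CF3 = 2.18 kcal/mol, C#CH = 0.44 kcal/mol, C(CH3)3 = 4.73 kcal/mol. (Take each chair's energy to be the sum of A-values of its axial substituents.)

Chair I (trifluoromethyl axial, ethynyl axial, tert-butyl axial): E = 7.35 kcal/mol.
Chair II (trifluoromethyl equatorial, ethynyl equatorial, tert-butyl equatorial): E = 0.00 kcal/mol.
Chair II is the more stable (lower-energy) conformer, and in that chair the trifluoromethyl group is equatorial.

equatorial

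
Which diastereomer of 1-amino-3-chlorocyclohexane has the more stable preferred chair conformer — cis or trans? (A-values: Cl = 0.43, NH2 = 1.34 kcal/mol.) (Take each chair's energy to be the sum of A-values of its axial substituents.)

At 1,3 positions (parity same): cis → (e,e or a,a); trans → (a,e or e,a).
Best chair for cis: E = 0.00 kcal/mol; best chair for trans: E = 0.43 kcal/mol.
The cis isomer is lower by 0.43 kcal/mol.

cis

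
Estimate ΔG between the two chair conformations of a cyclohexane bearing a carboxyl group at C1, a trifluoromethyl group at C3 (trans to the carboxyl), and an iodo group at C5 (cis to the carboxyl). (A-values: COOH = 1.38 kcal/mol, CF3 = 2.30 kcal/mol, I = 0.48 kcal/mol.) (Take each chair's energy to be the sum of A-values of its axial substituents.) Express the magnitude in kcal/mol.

0.44 kcal/mol

Chair I (carboxyl axial, trifluoromethyl equatorial, iodo axial): E = 1.86 kcal/mol.
Chair II (carboxyl equatorial, trifluoromethyl axial, iodo equatorial): E = 2.30 kcal/mol.
ΔE = 2.30 − 1.86 = 0.44 kcal/mol; chair I is more stable.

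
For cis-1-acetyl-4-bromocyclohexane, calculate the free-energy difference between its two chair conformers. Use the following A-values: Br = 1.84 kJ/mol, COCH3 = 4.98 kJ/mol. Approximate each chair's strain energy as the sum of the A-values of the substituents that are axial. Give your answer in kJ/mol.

C1 and C4 have opposite parity, so for the cis isomer the two substituents are one axial and one equatorial in each chair.
Chair I (bromo axial, acetyl equatorial): E = 1.84 kJ/mol.
Chair II (bromo equatorial, acetyl axial): E = 4.98 kJ/mol.
ΔE = 4.98 − 1.84 = 3.14 kJ/mol; chair I is more stable.

3.14 kJ/mol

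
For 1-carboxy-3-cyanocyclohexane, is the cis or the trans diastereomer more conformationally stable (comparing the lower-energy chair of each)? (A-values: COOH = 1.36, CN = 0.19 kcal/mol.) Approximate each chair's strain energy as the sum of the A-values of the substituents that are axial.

cis

At 1,3 positions (parity same): cis → (e,e or a,a); trans → (a,e or e,a).
Best chair for cis: E = 0.00 kcal/mol; best chair for trans: E = 0.19 kcal/mol.
The cis isomer is lower by 0.19 kcal/mol.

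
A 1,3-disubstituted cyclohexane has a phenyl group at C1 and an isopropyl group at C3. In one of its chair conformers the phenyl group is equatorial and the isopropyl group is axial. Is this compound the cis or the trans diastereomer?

C1 and C3 have the same parity, so their axial bonds point in the same direction.
With same-parity carbons, two substituents on the same face are both axial or both equatorial; opposite faces give one of each.
Here the groups are equatorial/axial → opposite face → trans.

trans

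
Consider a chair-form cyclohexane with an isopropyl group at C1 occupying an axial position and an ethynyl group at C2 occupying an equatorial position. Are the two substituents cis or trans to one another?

C1 and C2 have opposite parity, so their axial bonds point in opposite directions.
With opposite-parity carbons, two substituents on the same face are one axial and one equatorial; opposite faces give both axial or both equatorial.
Here the groups are axial/equatorial → same face → cis.

cis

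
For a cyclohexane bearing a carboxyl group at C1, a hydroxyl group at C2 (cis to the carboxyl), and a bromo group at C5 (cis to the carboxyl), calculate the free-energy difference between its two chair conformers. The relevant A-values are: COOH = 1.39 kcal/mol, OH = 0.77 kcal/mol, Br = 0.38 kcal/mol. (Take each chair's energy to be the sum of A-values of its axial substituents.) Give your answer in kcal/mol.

Chair I (carboxyl axial, hydroxyl equatorial, bromo axial): E = 1.77 kcal/mol.
Chair II (carboxyl equatorial, hydroxyl axial, bromo equatorial): E = 0.77 kcal/mol.
ΔE = 1.77 − 0.77 = 1.00 kcal/mol; chair II is more stable.

1.00 kcal/mol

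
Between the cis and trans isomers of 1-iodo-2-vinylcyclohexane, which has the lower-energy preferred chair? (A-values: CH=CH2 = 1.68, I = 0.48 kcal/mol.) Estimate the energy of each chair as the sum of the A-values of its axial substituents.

trans

At 1,2 positions (parity opposite): cis → (a,e or e,a); trans → (e,e or a,a).
Best chair for cis: E = 0.48 kcal/mol; best chair for trans: E = 0.00 kcal/mol.
The trans isomer is lower by 0.48 kcal/mol.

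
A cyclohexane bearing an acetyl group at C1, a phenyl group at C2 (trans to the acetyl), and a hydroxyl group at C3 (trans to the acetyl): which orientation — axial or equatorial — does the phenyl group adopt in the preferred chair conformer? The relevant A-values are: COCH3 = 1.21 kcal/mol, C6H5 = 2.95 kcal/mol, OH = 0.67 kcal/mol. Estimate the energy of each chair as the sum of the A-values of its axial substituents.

Chair I (acetyl axial, phenyl axial, hydroxyl equatorial): E = 4.16 kcal/mol.
Chair II (acetyl equatorial, phenyl equatorial, hydroxyl axial): E = 0.67 kcal/mol.
Chair II is the more stable (lower-energy) conformer, and in that chair the phenyl group is equatorial.

equatorial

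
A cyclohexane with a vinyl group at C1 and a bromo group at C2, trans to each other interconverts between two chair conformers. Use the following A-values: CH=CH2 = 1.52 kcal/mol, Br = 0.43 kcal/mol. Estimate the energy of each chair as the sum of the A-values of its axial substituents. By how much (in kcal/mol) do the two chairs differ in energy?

1.95 kcal/mol

C1 and C2 have opposite parity, so for the trans isomer the two substituents are e,e in one chair and a,a in the other.
Chair I (vinyl axial, bromo axial): E = 1.95 kcal/mol.
Chair II (vinyl equatorial, bromo equatorial): E = 0.00 kcal/mol.
ΔE = 1.95 − 0.00 = 1.95 kcal/mol; chair II is more stable.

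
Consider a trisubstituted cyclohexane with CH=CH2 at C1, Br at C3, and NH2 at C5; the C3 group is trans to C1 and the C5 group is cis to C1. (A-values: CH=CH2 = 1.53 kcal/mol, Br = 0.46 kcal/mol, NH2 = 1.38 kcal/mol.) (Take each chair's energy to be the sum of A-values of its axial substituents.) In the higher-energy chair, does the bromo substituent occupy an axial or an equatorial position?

Chair I (vinyl axial, bromo equatorial, amino axial): E = 2.91 kcal/mol.
Chair II (vinyl equatorial, bromo axial, amino equatorial): E = 0.46 kcal/mol.
Chair I is the less stable (higher-energy) conformer, and in that chair the bromo group is equatorial.

equatorial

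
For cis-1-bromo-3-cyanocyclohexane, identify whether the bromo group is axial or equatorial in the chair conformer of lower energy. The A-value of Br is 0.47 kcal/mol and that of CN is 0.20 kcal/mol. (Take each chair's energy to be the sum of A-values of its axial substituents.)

equatorial

C1 and C3 have the same parity, so for the cis isomer the two substituents are e,e in one chair and a,a in the other.
Chair I (bromo axial, cyano axial): E = 0.67 kcal/mol.
Chair II (bromo equatorial, cyano equatorial): E = 0.00 kcal/mol.
Chair II is the more stable (lower-energy) conformer, and in that chair the bromo group is equatorial.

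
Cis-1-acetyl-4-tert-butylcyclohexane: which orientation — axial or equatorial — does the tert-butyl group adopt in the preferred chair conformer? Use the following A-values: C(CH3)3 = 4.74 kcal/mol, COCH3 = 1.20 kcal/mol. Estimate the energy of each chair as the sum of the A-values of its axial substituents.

equatorial

C1 and C4 have opposite parity, so for the cis isomer the two substituents are one axial and one equatorial in each chair.
Chair I (tert-butyl axial, acetyl equatorial): E = 4.74 kcal/mol.
Chair II (tert-butyl equatorial, acetyl axial): E = 1.20 kcal/mol.
Chair II is the more stable (lower-energy) conformer, and in that chair the tert-butyl group is equatorial.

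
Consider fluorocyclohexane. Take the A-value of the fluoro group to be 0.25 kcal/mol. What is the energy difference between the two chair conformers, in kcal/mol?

A monosubstituted cyclohexane has one chair with the fluoro group axial (E = A = 0.25 kcal/mol) and one with it equatorial (E = 0).
ΔE = 0.25 − 0 = 0.25 kcal/mol.

0.25 kcal/mol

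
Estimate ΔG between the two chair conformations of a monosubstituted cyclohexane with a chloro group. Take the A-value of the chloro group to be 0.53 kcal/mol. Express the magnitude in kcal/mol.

0.53 kcal/mol

A monosubstituted cyclohexane has one chair with the chloro group axial (E = A = 0.53 kcal/mol) and one with it equatorial (E = 0).
ΔE = 0.53 − 0 = 0.53 kcal/mol.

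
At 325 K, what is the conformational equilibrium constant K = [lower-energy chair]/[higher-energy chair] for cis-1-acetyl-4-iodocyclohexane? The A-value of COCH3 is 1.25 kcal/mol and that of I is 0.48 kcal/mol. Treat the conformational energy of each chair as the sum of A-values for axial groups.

K ≈ 3.29

C1 and C4 have opposite parity, so for the cis isomer the two substituents are one axial and one equatorial in each chair.
Chair I (acetyl axial, iodo equatorial): E = 1.25 kcal/mol; chair II (acetyl equatorial, iodo axial): E = 0.48 kcal/mol.
ΔG = 0.77 kcal/mol between the two chairs.
K = exp(ΔG/RT) with R = 1.987×10⁻³ kcal mol⁻¹ K⁻¹ and T = 325 K gives K ≈ 3.29.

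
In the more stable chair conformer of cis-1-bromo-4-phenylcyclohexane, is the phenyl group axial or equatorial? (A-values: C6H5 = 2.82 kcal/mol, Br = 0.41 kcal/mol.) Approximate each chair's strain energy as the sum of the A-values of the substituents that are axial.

C1 and C4 have opposite parity, so for the cis isomer the two substituents are one axial and one equatorial in each chair.
Chair I (phenyl axial, bromo equatorial): E = 2.82 kcal/mol.
Chair II (phenyl equatorial, bromo axial): E = 0.41 kcal/mol.
Chair II is the more stable (lower-energy) conformer, and in that chair the phenyl group is equatorial.

equatorial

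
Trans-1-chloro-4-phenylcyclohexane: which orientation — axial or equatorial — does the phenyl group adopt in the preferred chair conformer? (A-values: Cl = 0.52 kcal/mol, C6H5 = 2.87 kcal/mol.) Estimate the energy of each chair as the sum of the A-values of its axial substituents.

C1 and C4 have opposite parity, so for the trans isomer the two substituents are e,e in one chair and a,a in the other.
Chair I (chloro axial, phenyl axial): E = 3.39 kcal/mol.
Chair II (chloro equatorial, phenyl equatorial): E = 0.00 kcal/mol.
Chair II is the more stable (lower-energy) conformer, and in that chair the phenyl group is equatorial.

equatorial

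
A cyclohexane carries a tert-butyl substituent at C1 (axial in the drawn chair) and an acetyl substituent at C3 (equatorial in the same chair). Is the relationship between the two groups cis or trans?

trans

C1 and C3 have the same parity, so their axial bonds point in the same direction.
With same-parity carbons, two substituents on the same face are both axial or both equatorial; opposite faces give one of each.
Here the groups are axial/equatorial → opposite face → trans.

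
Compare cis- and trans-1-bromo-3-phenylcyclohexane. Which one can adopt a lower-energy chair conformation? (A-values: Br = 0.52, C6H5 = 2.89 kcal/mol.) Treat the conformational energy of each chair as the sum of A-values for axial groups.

cis

At 1,3 positions (parity same): cis → (e,e or a,a); trans → (a,e or e,a).
Best chair for cis: E = 0.00 kcal/mol; best chair for trans: E = 0.52 kcal/mol.
The cis isomer is lower by 0.52 kcal/mol.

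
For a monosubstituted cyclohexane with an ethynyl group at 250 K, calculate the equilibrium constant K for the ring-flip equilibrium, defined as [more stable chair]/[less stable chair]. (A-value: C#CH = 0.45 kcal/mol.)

K ≈ 2.47

One chair has the ethynyl group axial (E = 0.45 kcal/mol) and the other has it equatorial (E = 0).
ΔG = 0.45 kcal/mol between the two chairs.
K = exp(ΔG/RT) with R = 1.987×10⁻³ kcal mol⁻¹ K⁻¹ and T = 250 K gives K ≈ 2.47.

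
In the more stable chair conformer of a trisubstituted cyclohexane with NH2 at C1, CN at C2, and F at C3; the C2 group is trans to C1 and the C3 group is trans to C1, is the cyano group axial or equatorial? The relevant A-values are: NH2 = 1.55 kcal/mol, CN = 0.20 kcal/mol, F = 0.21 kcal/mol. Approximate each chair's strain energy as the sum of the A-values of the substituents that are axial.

Chair I (amino axial, cyano axial, fluoro equatorial): E = 1.75 kcal/mol.
Chair II (amino equatorial, cyano equatorial, fluoro axial): E = 0.21 kcal/mol.
Chair II is the more stable (lower-energy) conformer, and in that chair the cyano group is equatorial.

equatorial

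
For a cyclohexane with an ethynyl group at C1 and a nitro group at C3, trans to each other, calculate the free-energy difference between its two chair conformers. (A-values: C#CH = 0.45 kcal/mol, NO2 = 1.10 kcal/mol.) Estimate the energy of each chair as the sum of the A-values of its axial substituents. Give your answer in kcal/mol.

C1 and C3 have the same parity, so for the trans isomer the two substituents are one axial and one equatorial in each chair.
Chair I (ethynyl axial, nitro equatorial): E = 0.45 kcal/mol.
Chair II (ethynyl equatorial, nitro axial): E = 1.10 kcal/mol.
ΔE = 1.10 − 0.45 = 0.65 kcal/mol; chair I is more stable.

0.65 kcal/mol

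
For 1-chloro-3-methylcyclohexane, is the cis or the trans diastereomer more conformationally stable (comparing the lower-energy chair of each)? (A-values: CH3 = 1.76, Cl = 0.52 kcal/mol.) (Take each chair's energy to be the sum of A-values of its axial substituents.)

At 1,3 positions (parity same): cis → (e,e or a,a); trans → (a,e or e,a).
Best chair for cis: E = 0.00 kcal/mol; best chair for trans: E = 0.52 kcal/mol.
The cis isomer is lower by 0.52 kcal/mol.

cis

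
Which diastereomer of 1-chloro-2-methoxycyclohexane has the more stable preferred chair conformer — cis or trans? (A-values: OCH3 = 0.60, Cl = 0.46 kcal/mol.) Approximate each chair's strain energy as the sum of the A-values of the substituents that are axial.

trans

At 1,2 positions (parity opposite): cis → (a,e or e,a); trans → (e,e or a,a).
Best chair for cis: E = 0.46 kcal/mol; best chair for trans: E = 0.00 kcal/mol.
The trans isomer is lower by 0.46 kcal/mol.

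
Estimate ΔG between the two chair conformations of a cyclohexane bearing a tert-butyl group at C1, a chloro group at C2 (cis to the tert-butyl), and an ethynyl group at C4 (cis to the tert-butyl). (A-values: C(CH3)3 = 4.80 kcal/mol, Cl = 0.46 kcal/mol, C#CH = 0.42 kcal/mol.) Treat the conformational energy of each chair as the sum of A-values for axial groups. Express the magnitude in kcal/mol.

Chair I (tert-butyl axial, chloro equatorial, ethynyl equatorial): E = 4.80 kcal/mol.
Chair II (tert-butyl equatorial, chloro axial, ethynyl axial): E = 0.88 kcal/mol.
ΔE = 4.80 − 0.88 = 3.92 kcal/mol; chair II is more stable.

3.92 kcal/mol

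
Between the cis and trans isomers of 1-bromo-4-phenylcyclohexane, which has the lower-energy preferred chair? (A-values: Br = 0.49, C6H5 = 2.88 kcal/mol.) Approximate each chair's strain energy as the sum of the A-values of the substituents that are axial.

At 1,4 positions (parity opposite): cis → (a,e or e,a); trans → (e,e or a,a).
Best chair for cis: E = 0.49 kcal/mol; best chair for trans: E = 0.00 kcal/mol.
The trans isomer is lower by 0.49 kcal/mol.

trans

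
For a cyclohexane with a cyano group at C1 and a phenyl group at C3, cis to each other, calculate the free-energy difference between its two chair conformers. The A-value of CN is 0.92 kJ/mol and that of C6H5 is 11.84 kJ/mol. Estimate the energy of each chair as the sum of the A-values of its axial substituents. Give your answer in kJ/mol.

12.76 kJ/mol

C1 and C3 have the same parity, so for the cis isomer the two substituents are e,e in one chair and a,a in the other.
Chair I (cyano axial, phenyl axial): E = 12.76 kJ/mol.
Chair II (cyano equatorial, phenyl equatorial): E = 0.00 kJ/mol.
ΔE = 12.76 − 0.00 = 12.76 kJ/mol; chair II is more stable.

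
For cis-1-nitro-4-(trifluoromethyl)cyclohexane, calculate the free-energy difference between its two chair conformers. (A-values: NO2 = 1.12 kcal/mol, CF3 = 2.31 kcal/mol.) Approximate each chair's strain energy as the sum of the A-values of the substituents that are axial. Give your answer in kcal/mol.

C1 and C4 have opposite parity, so for the cis isomer the two substituents are one axial and one equatorial in each chair.
Chair I (nitro axial, trifluoromethyl equatorial): E = 1.12 kcal/mol.
Chair II (nitro equatorial, trifluoromethyl axial): E = 2.31 kcal/mol.
ΔE = 2.31 − 1.12 = 1.19 kcal/mol; chair I is more stable.

1.19 kcal/mol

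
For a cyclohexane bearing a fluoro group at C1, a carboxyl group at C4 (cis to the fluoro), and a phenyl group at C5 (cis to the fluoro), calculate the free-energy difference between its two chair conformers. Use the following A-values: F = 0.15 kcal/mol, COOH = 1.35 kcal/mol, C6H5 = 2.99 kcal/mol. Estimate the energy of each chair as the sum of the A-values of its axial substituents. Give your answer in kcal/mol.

1.79 kcal/mol

Chair I (fluoro axial, carboxyl equatorial, phenyl axial): E = 3.14 kcal/mol.
Chair II (fluoro equatorial, carboxyl axial, phenyl equatorial): E = 1.35 kcal/mol.
ΔE = 3.14 − 1.35 = 1.79 kcal/mol; chair II is more stable.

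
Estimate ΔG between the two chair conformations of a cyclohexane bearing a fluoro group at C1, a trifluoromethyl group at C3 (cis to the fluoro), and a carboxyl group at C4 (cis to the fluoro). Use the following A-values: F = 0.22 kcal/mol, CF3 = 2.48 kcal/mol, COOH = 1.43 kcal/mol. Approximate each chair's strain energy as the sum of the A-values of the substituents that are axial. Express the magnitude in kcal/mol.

1.27 kcal/mol

Chair I (fluoro axial, trifluoromethyl axial, carboxyl equatorial): E = 2.70 kcal/mol.
Chair II (fluoro equatorial, trifluoromethyl equatorial, carboxyl axial): E = 1.43 kcal/mol.
ΔE = 2.70 − 1.43 = 1.27 kcal/mol; chair II is more stable.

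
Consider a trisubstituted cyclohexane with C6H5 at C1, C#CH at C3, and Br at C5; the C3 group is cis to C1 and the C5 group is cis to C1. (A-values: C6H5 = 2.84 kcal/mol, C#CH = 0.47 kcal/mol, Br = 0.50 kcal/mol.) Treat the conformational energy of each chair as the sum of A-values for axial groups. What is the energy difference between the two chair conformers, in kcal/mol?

Chair I (phenyl axial, ethynyl axial, bromo axial): E = 3.81 kcal/mol.
Chair II (phenyl equatorial, ethynyl equatorial, bromo equatorial): E = 0.00 kcal/mol.
ΔE = 3.81 − 0.00 = 3.81 kcal/mol; chair II is more stable.

3.81 kcal/mol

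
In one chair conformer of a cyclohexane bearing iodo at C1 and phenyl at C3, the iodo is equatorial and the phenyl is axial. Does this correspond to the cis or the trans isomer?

C1 and C3 have the same parity, so their axial bonds point in the same direction.
With same-parity carbons, two substituents on the same face are both axial or both equatorial; opposite faces give one of each.
Here the groups are equatorial/axial → opposite face → trans.

trans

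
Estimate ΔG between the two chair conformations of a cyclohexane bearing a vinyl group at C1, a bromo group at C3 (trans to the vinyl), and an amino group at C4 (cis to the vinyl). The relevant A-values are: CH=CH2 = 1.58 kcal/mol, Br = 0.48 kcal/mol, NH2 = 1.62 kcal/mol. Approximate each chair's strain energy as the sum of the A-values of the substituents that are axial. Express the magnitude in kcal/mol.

Chair I (vinyl axial, bromo equatorial, amino equatorial): E = 1.58 kcal/mol.
Chair II (vinyl equatorial, bromo axial, amino axial): E = 2.10 kcal/mol.
ΔE = 2.10 − 1.58 = 0.52 kcal/mol; chair I is more stable.

0.52 kcal/mol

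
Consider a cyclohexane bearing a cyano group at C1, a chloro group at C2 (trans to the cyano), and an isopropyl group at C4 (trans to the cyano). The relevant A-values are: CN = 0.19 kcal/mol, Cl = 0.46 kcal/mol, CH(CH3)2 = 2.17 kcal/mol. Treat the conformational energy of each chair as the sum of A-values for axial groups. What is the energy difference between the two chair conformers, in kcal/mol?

2.82 kcal/mol

Chair I (cyano axial, chloro axial, isopropyl axial): E = 2.82 kcal/mol.
Chair II (cyano equatorial, chloro equatorial, isopropyl equatorial): E = 0.00 kcal/mol.
ΔE = 2.82 − 0.00 = 2.82 kcal/mol; chair II is more stable.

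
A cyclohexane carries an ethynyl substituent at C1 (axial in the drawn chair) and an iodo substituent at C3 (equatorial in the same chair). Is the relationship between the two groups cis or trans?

trans

C1 and C3 have the same parity, so their axial bonds point in the same direction.
With same-parity carbons, two substituents on the same face are both axial or both equatorial; opposite faces give one of each.
Here the groups are axial/equatorial → opposite face → trans.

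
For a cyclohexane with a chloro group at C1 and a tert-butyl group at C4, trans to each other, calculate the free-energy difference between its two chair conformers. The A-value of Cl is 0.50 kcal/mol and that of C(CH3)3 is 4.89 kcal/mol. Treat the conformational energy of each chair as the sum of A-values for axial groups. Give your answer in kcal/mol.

C1 and C4 have opposite parity, so for the trans isomer the two substituents are e,e in one chair and a,a in the other.
Chair I (chloro axial, tert-butyl axial): E = 5.39 kcal/mol.
Chair II (chloro equatorial, tert-butyl equatorial): E = 0.00 kcal/mol.
ΔE = 5.39 − 0.00 = 5.39 kcal/mol; chair II is more stable.

5.39 kcal/mol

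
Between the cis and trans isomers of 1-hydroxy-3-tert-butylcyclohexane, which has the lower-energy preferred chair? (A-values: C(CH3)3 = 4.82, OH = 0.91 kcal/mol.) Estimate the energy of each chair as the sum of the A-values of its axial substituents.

At 1,3 positions (parity same): cis → (e,e or a,a); trans → (a,e or e,a).
Best chair for cis: E = 0.00 kcal/mol; best chair for trans: E = 0.91 kcal/mol.
The cis isomer is lower by 0.91 kcal/mol.

cis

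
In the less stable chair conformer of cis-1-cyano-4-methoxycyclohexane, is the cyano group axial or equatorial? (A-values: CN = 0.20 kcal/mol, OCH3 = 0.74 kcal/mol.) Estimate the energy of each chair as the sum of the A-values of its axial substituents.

equatorial

C1 and C4 have opposite parity, so for the cis isomer the two substituents are one axial and one equatorial in each chair.
Chair I (cyano axial, methoxy equatorial): E = 0.20 kcal/mol.
Chair II (cyano equatorial, methoxy axial): E = 0.74 kcal/mol.
Chair II is the less stable (higher-energy) conformer, and in that chair the cyano group is equatorial.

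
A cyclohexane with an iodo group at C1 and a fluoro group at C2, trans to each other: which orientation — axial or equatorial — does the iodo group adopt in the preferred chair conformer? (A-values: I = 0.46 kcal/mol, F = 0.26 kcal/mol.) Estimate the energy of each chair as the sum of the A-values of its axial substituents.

equatorial

C1 and C2 have opposite parity, so for the trans isomer the two substituents are e,e in one chair and a,a in the other.
Chair I (iodo axial, fluoro axial): E = 0.72 kcal/mol.
Chair II (iodo equatorial, fluoro equatorial): E = 0.00 kcal/mol.
Chair II is the more stable (lower-energy) conformer, and in that chair the iodo group is equatorial.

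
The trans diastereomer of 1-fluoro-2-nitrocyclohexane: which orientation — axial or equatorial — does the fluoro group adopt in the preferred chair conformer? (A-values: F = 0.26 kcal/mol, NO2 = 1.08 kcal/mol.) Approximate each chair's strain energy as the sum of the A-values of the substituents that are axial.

equatorial

C1 and C2 have opposite parity, so for the trans isomer the two substituents are e,e in one chair and a,a in the other.
Chair I (fluoro axial, nitro axial): E = 1.34 kcal/mol.
Chair II (fluoro equatorial, nitro equatorial): E = 0.00 kcal/mol.
Chair II is the more stable (lower-energy) conformer, and in that chair the fluoro group is equatorial.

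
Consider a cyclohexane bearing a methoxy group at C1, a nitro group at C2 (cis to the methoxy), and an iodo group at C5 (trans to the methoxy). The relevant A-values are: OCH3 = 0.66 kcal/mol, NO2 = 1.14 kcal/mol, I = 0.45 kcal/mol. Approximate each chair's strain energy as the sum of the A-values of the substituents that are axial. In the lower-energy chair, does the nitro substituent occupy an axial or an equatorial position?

equatorial

Chair I (methoxy axial, nitro equatorial, iodo equatorial): E = 0.66 kcal/mol.
Chair II (methoxy equatorial, nitro axial, iodo axial): E = 1.59 kcal/mol.
Chair I is the more stable (lower-energy) conformer, and in that chair the nitro group is equatorial.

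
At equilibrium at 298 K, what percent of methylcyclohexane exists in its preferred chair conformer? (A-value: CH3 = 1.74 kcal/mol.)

95.0%

One chair has the methyl group axial (E = 1.74 kcal/mol) and the other has it equatorial (E = 0).
ΔG = 1.74 kcal/mol between the two chairs.
K = exp(ΔG/RT) with R = 1.987×10⁻³ kcal mol⁻¹ K⁻¹ and T = 298 K gives K ≈ 18.9.
Fraction in the lower-energy chair = K/(K+1) = 95.0%.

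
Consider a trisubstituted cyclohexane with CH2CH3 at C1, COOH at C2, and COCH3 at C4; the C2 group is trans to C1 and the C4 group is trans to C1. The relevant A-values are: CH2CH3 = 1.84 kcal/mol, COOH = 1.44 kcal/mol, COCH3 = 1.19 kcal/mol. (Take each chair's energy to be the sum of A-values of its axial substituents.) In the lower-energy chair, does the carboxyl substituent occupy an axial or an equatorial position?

Chair I (ethyl axial, carboxyl axial, acetyl axial): E = 4.47 kcal/mol.
Chair II (ethyl equatorial, carboxyl equatorial, acetyl equatorial): E = 0.00 kcal/mol.
Chair II is the more stable (lower-energy) conformer, and in that chair the carboxyl group is equatorial.

equatorial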